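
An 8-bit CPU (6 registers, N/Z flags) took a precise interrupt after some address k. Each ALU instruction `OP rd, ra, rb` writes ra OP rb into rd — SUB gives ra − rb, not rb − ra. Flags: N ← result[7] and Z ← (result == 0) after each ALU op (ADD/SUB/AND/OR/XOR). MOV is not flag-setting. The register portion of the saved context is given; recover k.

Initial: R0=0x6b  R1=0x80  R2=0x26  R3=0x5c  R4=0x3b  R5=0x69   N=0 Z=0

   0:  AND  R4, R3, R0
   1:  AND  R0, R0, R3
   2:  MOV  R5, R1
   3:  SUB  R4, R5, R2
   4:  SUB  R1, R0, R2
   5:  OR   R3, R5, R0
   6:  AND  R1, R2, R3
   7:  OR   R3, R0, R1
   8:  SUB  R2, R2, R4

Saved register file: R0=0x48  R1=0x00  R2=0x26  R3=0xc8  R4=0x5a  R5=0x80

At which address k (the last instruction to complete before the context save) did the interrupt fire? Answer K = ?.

K = 6

after  0: R0=0x6b R1=0x80 R2=0x26 R3=0x5c R4=0x48 R5=0x69  N=0 Z=0
after  1: R0=0x48 R1=0x80 R2=0x26 R3=0x5c R4=0x48 R5=0x69  N=0 Z=0
after  2: R0=0x48 R1=0x80 R2=0x26 R3=0x5c R4=0x48 R5=0x80  N=0 Z=0
after  3: R0=0x48 R1=0x80 R2=0x26 R3=0x5c R4=0x5a R5=0x80  N=0 Z=0
after  4: R0=0x48 R1=0x22 R2=0x26 R3=0x5c R4=0x5a R5=0x80  N=0 Z=0
after  5: R0=0x48 R1=0x22 R2=0x26 R3=0xc8 R4=0x5a R5=0x80  N=1 Z=0
after  6: R0=0x48 R1=0x00 R2=0x26 R3=0xc8 R4=0x5a R5=0x80  N=0 Z=1
-- IRQ taken; context saved, return-PC = 7 --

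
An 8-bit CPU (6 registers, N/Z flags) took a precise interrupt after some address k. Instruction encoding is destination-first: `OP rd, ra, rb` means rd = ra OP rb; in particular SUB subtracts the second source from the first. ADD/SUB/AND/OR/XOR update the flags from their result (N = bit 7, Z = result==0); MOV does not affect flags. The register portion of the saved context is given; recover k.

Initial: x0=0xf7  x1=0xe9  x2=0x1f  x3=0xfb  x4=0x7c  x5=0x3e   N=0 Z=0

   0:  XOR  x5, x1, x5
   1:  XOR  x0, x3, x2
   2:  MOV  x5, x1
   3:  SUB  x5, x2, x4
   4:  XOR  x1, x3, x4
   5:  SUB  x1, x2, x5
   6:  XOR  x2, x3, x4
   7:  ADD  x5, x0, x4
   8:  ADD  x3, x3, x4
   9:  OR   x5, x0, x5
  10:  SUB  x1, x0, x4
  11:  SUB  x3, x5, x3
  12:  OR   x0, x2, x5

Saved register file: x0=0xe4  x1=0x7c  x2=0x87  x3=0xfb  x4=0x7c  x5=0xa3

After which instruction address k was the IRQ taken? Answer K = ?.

after  0: x0=0xf7 x1=0xe9 x2=0x1f x3=0xfb x4=0x7c x5=0xd7  N=1 Z=0
after  1: x0=0xe4 x1=0xe9 x2=0x1f x3=0xfb x4=0x7c x5=0xd7  N=1 Z=0
after  2: x0=0xe4 x1=0xe9 x2=0x1f x3=0xfb x4=0x7c x5=0xe9  N=1 Z=0
after  3: x0=0xe4 x1=0xe9 x2=0x1f x3=0xfb x4=0x7c x5=0xa3  N=1 Z=0
after  4: x0=0xe4 x1=0x87 x2=0x1f x3=0xfb x4=0x7c x5=0xa3  N=1 Z=0
after  5: x0=0xe4 x1=0x7c x2=0x1f x3=0xfb x4=0x7c x5=0xa3  N=0 Z=0
after  6: x0=0xe4 x1=0x7c x2=0x87 x3=0xfb x4=0x7c x5=0xa3  N=1 Z=0
-- IRQ taken; context saved, return-PC = 7 --

K = 6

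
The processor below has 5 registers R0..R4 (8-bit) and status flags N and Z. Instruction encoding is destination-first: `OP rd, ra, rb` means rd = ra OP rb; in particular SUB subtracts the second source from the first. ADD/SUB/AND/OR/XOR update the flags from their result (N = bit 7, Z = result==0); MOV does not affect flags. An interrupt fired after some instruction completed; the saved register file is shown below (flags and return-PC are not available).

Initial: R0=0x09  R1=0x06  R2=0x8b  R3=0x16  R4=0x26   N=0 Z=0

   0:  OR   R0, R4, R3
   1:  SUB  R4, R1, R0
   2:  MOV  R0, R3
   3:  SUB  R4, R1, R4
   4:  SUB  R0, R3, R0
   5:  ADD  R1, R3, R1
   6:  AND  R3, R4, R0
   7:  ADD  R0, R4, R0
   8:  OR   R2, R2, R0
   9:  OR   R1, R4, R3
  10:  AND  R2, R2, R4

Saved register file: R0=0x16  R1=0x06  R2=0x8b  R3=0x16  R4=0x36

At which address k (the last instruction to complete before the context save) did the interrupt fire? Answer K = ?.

after  0: R0=0x36 R1=0x06 R2=0x8b R3=0x16 R4=0x26  N=0 Z=0
after  1: R0=0x36 R1=0x06 R2=0x8b R3=0x16 R4=0xd0  N=1 Z=0
after  2: R0=0x16 R1=0x06 R2=0x8b R3=0x16 R4=0xd0  N=1 Z=0
after  3: R0=0x16 R1=0x06 R2=0x8b R3=0x16 R4=0x36  N=0 Z=0
-- IRQ taken; context saved, return-PC = 4 --

K = 3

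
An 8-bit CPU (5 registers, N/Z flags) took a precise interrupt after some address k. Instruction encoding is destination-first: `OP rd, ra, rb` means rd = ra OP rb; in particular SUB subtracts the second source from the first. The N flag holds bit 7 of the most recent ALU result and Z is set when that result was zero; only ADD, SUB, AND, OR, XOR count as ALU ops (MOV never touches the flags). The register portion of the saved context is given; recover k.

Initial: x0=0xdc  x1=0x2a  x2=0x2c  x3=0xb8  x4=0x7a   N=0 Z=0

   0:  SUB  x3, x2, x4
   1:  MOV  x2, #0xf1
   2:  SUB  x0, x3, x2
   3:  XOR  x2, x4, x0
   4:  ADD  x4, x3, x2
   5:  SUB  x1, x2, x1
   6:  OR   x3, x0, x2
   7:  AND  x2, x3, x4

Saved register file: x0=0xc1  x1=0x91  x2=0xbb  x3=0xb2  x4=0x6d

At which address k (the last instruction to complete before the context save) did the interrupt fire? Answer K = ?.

after  0: x0=0xdc x1=0x2a x2=0x2c x3=0xb2 x4=0x7a  N=1 Z=0
after  1: x0=0xdc x1=0x2a x2=0xf1 x3=0xb2 x4=0x7a  N=1 Z=0
after  2: x0=0xc1 x1=0x2a x2=0xf1 x3=0xb2 x4=0x7a  N=1 Z=0
after  3: x0=0xc1 x1=0x2a x2=0xbb x3=0xb2 x4=0x7a  N=1 Z=0
after  4: x0=0xc1 x1=0x2a x2=0xbb x3=0xb2 x4=0x6d  N=0 Z=0
after  5: x0=0xc1 x1=0x91 x2=0xbb x3=0xb2 x4=0x6d  N=1 Z=0
-- IRQ taken; context saved, return-PC = 6 --

K = 5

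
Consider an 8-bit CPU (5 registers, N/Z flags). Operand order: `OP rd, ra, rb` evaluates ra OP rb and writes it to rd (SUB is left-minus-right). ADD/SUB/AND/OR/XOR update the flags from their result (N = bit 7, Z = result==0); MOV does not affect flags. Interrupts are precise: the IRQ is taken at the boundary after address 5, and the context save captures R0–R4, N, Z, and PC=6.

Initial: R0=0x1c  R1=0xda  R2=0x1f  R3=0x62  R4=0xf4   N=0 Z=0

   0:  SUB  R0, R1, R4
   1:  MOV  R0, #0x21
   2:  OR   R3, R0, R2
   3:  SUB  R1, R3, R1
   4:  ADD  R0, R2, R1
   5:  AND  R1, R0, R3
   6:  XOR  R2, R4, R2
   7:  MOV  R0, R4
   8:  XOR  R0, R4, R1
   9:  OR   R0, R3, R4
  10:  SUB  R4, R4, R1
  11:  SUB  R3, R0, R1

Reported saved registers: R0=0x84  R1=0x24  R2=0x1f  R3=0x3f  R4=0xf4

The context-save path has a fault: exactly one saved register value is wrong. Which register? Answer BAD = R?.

BAD = R1

after  0: R0=0xe6 R1=0xda R2=0x1f R3=0x62 R4=0xf4  N=1 Z=0
after  1: R0=0x21 R1=0xda R2=0x1f R3=0x62 R4=0xf4  N=1 Z=0
after  2: R0=0x21 R1=0xda R2=0x1f R3=0x3f R4=0xf4  N=0 Z=0
after  3: R0=0x21 R1=0x65 R2=0x1f R3=0x3f R4=0xf4  N=0 Z=0
after  4: R0=0x84 R1=0x65 R2=0x1f R3=0x3f R4=0xf4  N=1 Z=0
after  5: R0=0x84 R1=0x04 R2=0x1f R3=0x3f R4=0xf4  N=0 Z=0
-- IRQ taken; context saved, return-PC = 6 --
mismatch: R1: reported 0x24 vs actual 0x04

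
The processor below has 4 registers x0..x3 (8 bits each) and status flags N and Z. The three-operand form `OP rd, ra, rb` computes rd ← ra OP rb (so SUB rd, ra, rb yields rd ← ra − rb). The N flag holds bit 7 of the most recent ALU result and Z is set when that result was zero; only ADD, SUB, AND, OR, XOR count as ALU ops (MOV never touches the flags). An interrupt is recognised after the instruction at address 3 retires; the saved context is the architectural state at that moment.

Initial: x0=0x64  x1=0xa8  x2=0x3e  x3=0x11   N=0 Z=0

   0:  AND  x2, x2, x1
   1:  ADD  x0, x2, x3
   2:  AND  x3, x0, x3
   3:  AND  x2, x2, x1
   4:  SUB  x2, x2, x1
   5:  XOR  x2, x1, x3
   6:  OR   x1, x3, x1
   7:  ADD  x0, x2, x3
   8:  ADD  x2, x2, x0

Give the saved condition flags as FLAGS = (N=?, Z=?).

after  0: x0=0x64 x1=0xa8 x2=0x28 x3=0x11  N=0 Z=0
after  1: x0=0x39 x1=0xa8 x2=0x28 x3=0x11  N=0 Z=0
after  2: x0=0x39 x1=0xa8 x2=0x28 x3=0x11  N=0 Z=0
after  3: x0=0x39 x1=0xa8 x2=0x28 x3=0x11  N=0 Z=0
-- IRQ taken; context saved, return-PC = 4 --

FLAGS = (N=0, Z=0)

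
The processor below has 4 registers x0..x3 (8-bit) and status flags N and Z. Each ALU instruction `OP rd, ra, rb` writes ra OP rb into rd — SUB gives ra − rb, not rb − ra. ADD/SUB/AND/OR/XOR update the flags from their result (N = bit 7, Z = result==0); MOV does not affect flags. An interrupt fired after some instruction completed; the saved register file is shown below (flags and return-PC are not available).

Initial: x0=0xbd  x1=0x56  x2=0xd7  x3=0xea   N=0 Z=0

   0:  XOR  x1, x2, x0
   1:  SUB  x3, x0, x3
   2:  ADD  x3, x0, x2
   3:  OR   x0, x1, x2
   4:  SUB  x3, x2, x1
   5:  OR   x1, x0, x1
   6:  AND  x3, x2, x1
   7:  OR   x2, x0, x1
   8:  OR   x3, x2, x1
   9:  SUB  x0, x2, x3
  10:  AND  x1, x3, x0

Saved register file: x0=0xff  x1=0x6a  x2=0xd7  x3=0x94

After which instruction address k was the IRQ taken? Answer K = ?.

K = 3

after  0: x0=0xbd x1=0x6a x2=0xd7 x3=0xea  N=0 Z=0
after  1: x0=0xbd x1=0x6a x2=0xd7 x3=0xd3  N=1 Z=0
after  2: x0=0xbd x1=0x6a x2=0xd7 x3=0x94  N=1 Z=0
after  3: x0=0xff x1=0x6a x2=0xd7 x3=0x94  N=1 Z=0
-- IRQ taken; context saved, return-PC = 4 --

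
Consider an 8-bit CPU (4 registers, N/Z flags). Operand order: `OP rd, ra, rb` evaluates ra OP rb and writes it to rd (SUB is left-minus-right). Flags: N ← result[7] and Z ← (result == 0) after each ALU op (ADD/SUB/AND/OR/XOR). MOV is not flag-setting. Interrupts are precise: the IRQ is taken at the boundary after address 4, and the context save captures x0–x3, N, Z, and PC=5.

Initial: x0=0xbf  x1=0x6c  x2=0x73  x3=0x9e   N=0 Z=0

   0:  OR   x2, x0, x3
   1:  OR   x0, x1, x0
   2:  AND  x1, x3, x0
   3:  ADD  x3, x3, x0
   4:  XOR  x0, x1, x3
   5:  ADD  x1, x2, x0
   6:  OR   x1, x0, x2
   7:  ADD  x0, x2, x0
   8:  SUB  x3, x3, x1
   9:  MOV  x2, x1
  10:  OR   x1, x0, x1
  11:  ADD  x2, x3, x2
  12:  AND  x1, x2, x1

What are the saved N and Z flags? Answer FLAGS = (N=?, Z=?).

FLAGS = (N=0, Z=0)

after  0: x0=0xbf x1=0x6c x2=0xbf x3=0x9e  N=1 Z=0
after  1: x0=0xff x1=0x6c x2=0xbf x3=0x9e  N=1 Z=0
after  2: x0=0xff x1=0x9e x2=0xbf x3=0x9e  N=1 Z=0
after  3: x0=0xff x1=0x9e x2=0xbf x3=0x9d  N=1 Z=0
after  4: x0=0x03 x1=0x9e x2=0xbf x3=0x9d  N=0 Z=0
-- IRQ taken; context saved, return-PC = 5 --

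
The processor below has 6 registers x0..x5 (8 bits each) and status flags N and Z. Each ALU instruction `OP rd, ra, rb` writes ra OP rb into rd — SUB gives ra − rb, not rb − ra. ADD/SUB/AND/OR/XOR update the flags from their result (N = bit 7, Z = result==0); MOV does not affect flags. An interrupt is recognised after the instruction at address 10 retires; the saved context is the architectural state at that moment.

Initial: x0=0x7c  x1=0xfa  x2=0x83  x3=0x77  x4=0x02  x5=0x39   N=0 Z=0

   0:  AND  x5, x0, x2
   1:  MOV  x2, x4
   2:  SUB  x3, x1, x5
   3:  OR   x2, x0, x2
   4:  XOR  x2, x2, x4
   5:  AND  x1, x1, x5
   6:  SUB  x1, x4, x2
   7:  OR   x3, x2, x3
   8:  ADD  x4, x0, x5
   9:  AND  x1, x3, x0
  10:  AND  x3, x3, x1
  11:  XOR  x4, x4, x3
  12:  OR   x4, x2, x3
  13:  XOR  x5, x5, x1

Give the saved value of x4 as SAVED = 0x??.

SAVED = 0x7c

after  0: x0=0x7c x1=0xfa x2=0x83 x3=0x77 x4=0x02 x5=0x00  N=0 Z=1
after  1: x0=0x7c x1=0xfa x2=0x02 x3=0x77 x4=0x02 x5=0x00  N=0 Z=1
after  2: x0=0x7c x1=0xfa x2=0x02 x3=0xfa x4=0x02 x5=0x00  N=1 Z=0
after  3: x0=0x7c x1=0xfa x2=0x7e x3=0xfa x4=0x02 x5=0x00  N=0 Z=0
after  4: x0=0x7c x1=0xfa x2=0x7c x3=0xfa x4=0x02 x5=0x00  N=0 Z=0
after  5: x0=0x7c x1=0x00 x2=0x7c x3=0xfa x4=0x02 x5=0x00  N=0 Z=1
after  6: x0=0x7c x1=0x86 x2=0x7c x3=0xfa x4=0x02 x5=0x00  N=1 Z=0
after  7: x0=0x7c x1=0x86 x2=0x7c x3=0xfe x4=0x02 x5=0x00  N=1 Z=0
after  8: x0=0x7c x1=0x86 x2=0x7c x3=0xfe x4=0x7c x5=0x00  N=0 Z=0
after  9: x0=0x7c x1=0x7c x2=0x7c x3=0xfe x4=0x7c x5=0x00  N=0 Z=0
after 10: x0=0x7c x1=0x7c x2=0x7c x3=0x7c x4=0x7c x5=0x00  N=0 Z=0
-- IRQ taken; context saved, return-PC = 11 --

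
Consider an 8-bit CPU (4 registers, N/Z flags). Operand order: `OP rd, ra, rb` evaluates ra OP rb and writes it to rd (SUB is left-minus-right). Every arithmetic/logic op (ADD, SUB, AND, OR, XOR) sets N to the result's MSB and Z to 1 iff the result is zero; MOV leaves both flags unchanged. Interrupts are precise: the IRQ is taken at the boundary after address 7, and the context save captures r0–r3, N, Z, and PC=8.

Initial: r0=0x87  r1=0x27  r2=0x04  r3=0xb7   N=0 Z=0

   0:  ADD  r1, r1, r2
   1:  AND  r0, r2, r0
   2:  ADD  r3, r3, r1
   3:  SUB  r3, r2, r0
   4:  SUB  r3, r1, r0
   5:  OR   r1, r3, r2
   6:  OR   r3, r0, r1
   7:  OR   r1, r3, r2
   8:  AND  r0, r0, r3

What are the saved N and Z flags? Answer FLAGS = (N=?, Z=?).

after  0: r0=0x87 r1=0x2b r2=0x04 r3=0xb7  N=0 Z=0
after  1: r0=0x04 r1=0x2b r2=0x04 r3=0xb7  N=0 Z=0
after  2: r0=0x04 r1=0x2b r2=0x04 r3=0xe2  N=1 Z=0
after  3: r0=0x04 r1=0x2b r2=0x04 r3=0x00  N=0 Z=1
after  4: r0=0x04 r1=0x2b r2=0x04 r3=0x27  N=0 Z=0
after  5: r0=0x04 r1=0x27 r2=0x04 r3=0x27  N=0 Z=0
after  6: r0=0x04 r1=0x27 r2=0x04 r3=0x27  N=0 Z=0
after  7: r0=0x04 r1=0x27 r2=0x04 r3=0x27  N=0 Z=0
-- IRQ taken; context saved, return-PC = 8 --

FLAGS = (N=0, Z=0)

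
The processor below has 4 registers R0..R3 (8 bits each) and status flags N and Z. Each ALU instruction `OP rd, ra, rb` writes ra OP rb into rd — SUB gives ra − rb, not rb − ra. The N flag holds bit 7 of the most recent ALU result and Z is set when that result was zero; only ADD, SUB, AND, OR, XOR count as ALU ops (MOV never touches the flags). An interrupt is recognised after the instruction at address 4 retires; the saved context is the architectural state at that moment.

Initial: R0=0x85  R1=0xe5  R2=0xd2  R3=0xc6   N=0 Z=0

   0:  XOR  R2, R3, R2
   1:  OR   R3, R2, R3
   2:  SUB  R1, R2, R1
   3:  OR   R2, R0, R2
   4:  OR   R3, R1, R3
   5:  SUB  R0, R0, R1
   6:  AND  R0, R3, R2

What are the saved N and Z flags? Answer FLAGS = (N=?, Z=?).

after  0: R0=0x85 R1=0xe5 R2=0x14 R3=0xc6  N=0 Z=0
after  1: R0=0x85 R1=0xe5 R2=0x14 R3=0xd6  N=1 Z=0
after  2: R0=0x85 R1=0x2f R2=0x14 R3=0xd6  N=0 Z=0
after  3: R0=0x85 R1=0x2f R2=0x95 R3=0xd6  N=1 Z=0
after  4: R0=0x85 R1=0x2f R2=0x95 R3=0xff  N=1 Z=0
-- IRQ taken; context saved, return-PC = 5 --

FLAGS = (N=1, Z=0)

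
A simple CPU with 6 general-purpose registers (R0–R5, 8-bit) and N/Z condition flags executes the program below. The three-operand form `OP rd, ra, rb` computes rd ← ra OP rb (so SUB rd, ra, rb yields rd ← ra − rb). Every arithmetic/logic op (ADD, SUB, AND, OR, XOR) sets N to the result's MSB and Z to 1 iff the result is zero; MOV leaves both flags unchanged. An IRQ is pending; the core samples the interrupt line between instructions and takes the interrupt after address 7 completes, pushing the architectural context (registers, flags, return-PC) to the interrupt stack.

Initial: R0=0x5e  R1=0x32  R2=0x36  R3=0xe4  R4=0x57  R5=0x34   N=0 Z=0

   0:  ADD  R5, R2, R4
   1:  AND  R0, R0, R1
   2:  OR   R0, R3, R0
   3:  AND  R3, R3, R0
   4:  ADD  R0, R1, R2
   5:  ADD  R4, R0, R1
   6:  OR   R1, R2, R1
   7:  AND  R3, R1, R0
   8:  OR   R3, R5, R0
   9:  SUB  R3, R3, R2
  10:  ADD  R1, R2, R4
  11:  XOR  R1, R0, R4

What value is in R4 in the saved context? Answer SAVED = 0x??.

after  0: R0=0x5e R1=0x32 R2=0x36 R3=0xe4 R4=0x57 R5=0x8d  N=1 Z=0
after  1: R0=0x12 R1=0x32 R2=0x36 R3=0xe4 R4=0x57 R5=0x8d  N=0 Z=0
after  2: R0=0xf6 R1=0x32 R2=0x36 R3=0xe4 R4=0x57 R5=0x8d  N=1 Z=0
after  3: R0=0xf6 R1=0x32 R2=0x36 R3=0xe4 R4=0x57 R5=0x8d  N=1 Z=0
after  4: R0=0x68 R1=0x32 R2=0x36 R3=0xe4 R4=0x57 R5=0x8d  N=0 Z=0
after  5: R0=0x68 R1=0x32 R2=0x36 R3=0xe4 R4=0x9a R5=0x8d  N=1 Z=0
after  6: R0=0x68 R1=0x36 R2=0x36 R3=0xe4 R4=0x9a R5=0x8d  N=0 Z=0
after  7: R0=0x68 R1=0x36 R2=0x36 R3=0x20 R4=0x9a R5=0x8d  N=0 Z=0
-- IRQ taken; context saved, return-PC = 8 --

SAVED = 0x9a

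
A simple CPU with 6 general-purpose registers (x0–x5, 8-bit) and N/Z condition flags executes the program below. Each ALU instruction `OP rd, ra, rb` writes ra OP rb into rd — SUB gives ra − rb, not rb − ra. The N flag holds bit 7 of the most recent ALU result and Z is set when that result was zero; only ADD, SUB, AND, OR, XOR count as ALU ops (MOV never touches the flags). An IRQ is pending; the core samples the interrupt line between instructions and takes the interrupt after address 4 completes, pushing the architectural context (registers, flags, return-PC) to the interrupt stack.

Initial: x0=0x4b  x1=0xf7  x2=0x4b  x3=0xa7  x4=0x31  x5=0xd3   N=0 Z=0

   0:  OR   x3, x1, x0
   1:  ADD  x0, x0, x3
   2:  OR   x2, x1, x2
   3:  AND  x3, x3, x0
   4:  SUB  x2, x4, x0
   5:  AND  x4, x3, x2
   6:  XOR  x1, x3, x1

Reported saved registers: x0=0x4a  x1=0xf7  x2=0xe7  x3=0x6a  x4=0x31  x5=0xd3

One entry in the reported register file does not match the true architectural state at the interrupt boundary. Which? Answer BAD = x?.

BAD = x3

after  0: x0=0x4b x1=0xf7 x2=0x4b x3=0xff x4=0x31 x5=0xd3  N=1 Z=0
after  1: x0=0x4a x1=0xf7 x2=0x4b x3=0xff x4=0x31 x5=0xd3  N=0 Z=0
after  2: x0=0x4a x1=0xf7 x2=0xff x3=0xff x4=0x31 x5=0xd3  N=1 Z=0
after  3: x0=0x4a x1=0xf7 x2=0xff x3=0x4a x4=0x31 x5=0xd3  N=0 Z=0
after  4: x0=0x4a x1=0xf7 x2=0xe7 x3=0x4a x4=0x31 x5=0xd3  N=1 Z=0
-- IRQ taken; context saved, return-PC = 5 --
mismatch: x3: reported 0x6a vs actual 0x4a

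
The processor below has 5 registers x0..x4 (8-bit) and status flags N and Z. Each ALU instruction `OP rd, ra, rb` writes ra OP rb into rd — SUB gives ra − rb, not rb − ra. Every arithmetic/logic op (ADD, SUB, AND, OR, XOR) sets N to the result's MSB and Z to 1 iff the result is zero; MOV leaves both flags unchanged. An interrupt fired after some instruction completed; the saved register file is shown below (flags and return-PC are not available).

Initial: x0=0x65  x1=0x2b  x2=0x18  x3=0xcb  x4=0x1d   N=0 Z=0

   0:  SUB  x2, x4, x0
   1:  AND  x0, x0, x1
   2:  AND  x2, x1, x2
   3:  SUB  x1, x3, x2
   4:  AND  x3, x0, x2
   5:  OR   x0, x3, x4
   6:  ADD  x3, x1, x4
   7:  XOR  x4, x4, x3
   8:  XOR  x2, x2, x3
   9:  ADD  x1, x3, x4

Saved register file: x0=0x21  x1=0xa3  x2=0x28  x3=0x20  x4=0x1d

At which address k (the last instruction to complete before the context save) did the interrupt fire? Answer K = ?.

K = 4

after  0: x0=0x65 x1=0x2b x2=0xb8 x3=0xcb x4=0x1d  N=1 Z=0
after  1: x0=0x21 x1=0x2b x2=0xb8 x3=0xcb x4=0x1d  N=0 Z=0
after  2: x0=0x21 x1=0x2b x2=0x28 x3=0xcb x4=0x1d  N=0 Z=0
after  3: x0=0x21 x1=0xa3 x2=0x28 x3=0xcb x4=0x1d  N=1 Z=0
after  4: x0=0x21 x1=0xa3 x2=0x28 x3=0x20 x4=0x1d  N=0 Z=0
-- IRQ taken; context saved, return-PC = 5 --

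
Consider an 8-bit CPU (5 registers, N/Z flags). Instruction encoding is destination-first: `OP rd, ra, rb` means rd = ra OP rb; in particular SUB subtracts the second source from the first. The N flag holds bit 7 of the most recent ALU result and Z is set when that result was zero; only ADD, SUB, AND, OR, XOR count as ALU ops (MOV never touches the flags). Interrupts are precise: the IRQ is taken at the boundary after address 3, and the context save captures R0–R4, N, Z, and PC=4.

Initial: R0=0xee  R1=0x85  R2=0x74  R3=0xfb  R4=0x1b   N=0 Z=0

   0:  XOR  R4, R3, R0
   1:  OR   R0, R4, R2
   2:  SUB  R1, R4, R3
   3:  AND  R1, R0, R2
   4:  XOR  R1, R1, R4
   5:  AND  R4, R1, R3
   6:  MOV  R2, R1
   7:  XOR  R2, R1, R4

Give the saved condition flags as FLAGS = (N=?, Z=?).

after  0: R0=0xee R1=0x85 R2=0x74 R3=0xfb R4=0x15  N=0 Z=0
after  1: R0=0x75 R1=0x85 R2=0x74 R3=0xfb R4=0x15  N=0 Z=0
after  2: R0=0x75 R1=0x1a R2=0x74 R3=0xfb R4=0x15  N=0 Z=0
after  3: R0=0x75 R1=0x74 R2=0x74 R3=0xfb R4=0x15  N=0 Z=0
-- IRQ taken; context saved, return-PC = 4 --

FLAGS = (N=0, Z=0)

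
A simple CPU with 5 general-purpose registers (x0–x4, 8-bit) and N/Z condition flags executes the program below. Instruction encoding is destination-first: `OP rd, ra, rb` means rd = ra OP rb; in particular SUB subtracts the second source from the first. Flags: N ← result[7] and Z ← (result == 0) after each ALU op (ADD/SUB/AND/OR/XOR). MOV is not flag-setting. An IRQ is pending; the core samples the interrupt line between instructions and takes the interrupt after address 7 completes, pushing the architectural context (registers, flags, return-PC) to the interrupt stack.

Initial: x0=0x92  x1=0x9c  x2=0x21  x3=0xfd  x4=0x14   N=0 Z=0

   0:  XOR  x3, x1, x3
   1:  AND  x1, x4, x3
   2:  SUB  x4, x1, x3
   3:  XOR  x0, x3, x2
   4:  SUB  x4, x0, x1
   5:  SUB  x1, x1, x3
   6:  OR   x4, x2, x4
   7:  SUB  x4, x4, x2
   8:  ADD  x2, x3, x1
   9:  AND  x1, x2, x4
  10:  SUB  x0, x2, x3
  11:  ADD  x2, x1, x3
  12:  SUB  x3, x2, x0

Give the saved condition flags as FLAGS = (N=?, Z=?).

FLAGS = (N=0, Z=0)

after  0: x0=0x92 x1=0x9c x2=0x21 x3=0x61 x4=0x14  N=0 Z=0
after  1: x0=0x92 x1=0x00 x2=0x21 x3=0x61 x4=0x14  N=0 Z=1
after  2: x0=0x92 x1=0x00 x2=0x21 x3=0x61 x4=0x9f  N=1 Z=0
after  3: x0=0x40 x1=0x00 x2=0x21 x3=0x61 x4=0x9f  N=0 Z=0
after  4: x0=0x40 x1=0x00 x2=0x21 x3=0x61 x4=0x40  N=0 Z=0
after  5: x0=0x40 x1=0x9f x2=0x21 x3=0x61 x4=0x40  N=1 Z=0
after  6: x0=0x40 x1=0x9f x2=0x21 x3=0x61 x4=0x61  N=0 Z=0
after  7: x0=0x40 x1=0x9f x2=0x21 x3=0x61 x4=0x40  N=0 Z=0
-- IRQ taken; context saved, return-PC = 8 --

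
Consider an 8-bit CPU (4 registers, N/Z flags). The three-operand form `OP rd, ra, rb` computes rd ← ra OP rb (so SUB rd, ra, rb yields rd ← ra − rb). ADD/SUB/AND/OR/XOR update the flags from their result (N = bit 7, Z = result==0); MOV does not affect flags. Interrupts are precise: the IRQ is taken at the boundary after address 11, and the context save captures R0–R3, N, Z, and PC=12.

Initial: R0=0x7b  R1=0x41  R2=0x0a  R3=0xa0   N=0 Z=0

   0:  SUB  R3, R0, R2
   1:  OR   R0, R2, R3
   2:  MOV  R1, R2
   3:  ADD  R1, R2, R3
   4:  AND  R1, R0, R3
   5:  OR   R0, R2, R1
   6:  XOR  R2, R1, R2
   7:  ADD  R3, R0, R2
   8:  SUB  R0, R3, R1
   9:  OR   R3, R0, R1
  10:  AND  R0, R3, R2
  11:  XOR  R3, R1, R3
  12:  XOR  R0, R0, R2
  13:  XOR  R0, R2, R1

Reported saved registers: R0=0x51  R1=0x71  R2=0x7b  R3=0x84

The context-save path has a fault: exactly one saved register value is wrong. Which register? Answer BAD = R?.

after  0: R0=0x7b R1=0x41 R2=0x0a R3=0x71  N=0 Z=0
after  1: R0=0x7b R1=0x41 R2=0x0a R3=0x71  N=0 Z=0
after  2: R0=0x7b R1=0x0a R2=0x0a R3=0x71  N=0 Z=0
after  3: R0=0x7b R1=0x7b R2=0x0a R3=0x71  N=0 Z=0
after  4: R0=0x7b R1=0x71 R2=0x0a R3=0x71  N=0 Z=0
after  5: R0=0x7b R1=0x71 R2=0x0a R3=0x71  N=0 Z=0
after  6: R0=0x7b R1=0x71 R2=0x7b R3=0x71  N=0 Z=0
after  7: R0=0x7b R1=0x71 R2=0x7b R3=0xf6  N=1 Z=0
after  8: R0=0x85 R1=0x71 R2=0x7b R3=0xf6  N=1 Z=0
after  9: R0=0x85 R1=0x71 R2=0x7b R3=0xf5  N=1 Z=0
after 10: R0=0x71 R1=0x71 R2=0x7b R3=0xf5  N=0 Z=0
after 11: R0=0x71 R1=0x71 R2=0x7b R3=0x84  N=1 Z=0
-- IRQ taken; context saved, return-PC = 12 --
mismatch: R0: reported 0x51 vs actual 0x71

BAD = R0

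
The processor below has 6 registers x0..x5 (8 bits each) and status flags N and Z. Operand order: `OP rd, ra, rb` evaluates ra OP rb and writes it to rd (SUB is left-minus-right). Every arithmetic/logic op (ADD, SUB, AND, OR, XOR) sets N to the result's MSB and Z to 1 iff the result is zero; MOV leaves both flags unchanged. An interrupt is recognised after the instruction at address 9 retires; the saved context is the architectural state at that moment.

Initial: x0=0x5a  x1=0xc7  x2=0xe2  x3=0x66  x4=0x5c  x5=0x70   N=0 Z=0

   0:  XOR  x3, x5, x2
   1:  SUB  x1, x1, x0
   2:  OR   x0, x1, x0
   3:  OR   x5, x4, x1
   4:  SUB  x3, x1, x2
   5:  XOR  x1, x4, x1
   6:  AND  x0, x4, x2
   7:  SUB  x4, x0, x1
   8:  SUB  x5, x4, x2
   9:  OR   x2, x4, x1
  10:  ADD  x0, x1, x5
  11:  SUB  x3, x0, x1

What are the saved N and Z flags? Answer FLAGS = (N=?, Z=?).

FLAGS = (N=0, Z=0)

after  0: x0=0x5a x1=0xc7 x2=0xe2 x3=0x92 x4=0x5c x5=0x70  N=1 Z=0
after  1: x0=0x5a x1=0x6d x2=0xe2 x3=0x92 x4=0x5c x5=0x70  N=0 Z=0
after  2: x0=0x7f x1=0x6d x2=0xe2 x3=0x92 x4=0x5c x5=0x70  N=0 Z=0
after  3: x0=0x7f x1=0x6d x2=0xe2 x3=0x92 x4=0x5c x5=0x7d  N=0 Z=0
after  4: x0=0x7f x1=0x6d x2=0xe2 x3=0x8b x4=0x5c x5=0x7d  N=1 Z=0
after  5: x0=0x7f x1=0x31 x2=0xe2 x3=0x8b x4=0x5c x5=0x7d  N=0 Z=0
after  6: x0=0x40 x1=0x31 x2=0xe2 x3=0x8b x4=0x5c x5=0x7d  N=0 Z=0
after  7: x0=0x40 x1=0x31 x2=0xe2 x3=0x8b x4=0x0f x5=0x7d  N=0 Z=0
after  8: x0=0x40 x1=0x31 x2=0xe2 x3=0x8b x4=0x0f x5=0x2d  N=0 Z=0
after  9: x0=0x40 x1=0x31 x2=0x3f x3=0x8b x4=0x0f x5=0x2d  N=0 Z=0
-- IRQ taken; context saved, return-PC = 10 --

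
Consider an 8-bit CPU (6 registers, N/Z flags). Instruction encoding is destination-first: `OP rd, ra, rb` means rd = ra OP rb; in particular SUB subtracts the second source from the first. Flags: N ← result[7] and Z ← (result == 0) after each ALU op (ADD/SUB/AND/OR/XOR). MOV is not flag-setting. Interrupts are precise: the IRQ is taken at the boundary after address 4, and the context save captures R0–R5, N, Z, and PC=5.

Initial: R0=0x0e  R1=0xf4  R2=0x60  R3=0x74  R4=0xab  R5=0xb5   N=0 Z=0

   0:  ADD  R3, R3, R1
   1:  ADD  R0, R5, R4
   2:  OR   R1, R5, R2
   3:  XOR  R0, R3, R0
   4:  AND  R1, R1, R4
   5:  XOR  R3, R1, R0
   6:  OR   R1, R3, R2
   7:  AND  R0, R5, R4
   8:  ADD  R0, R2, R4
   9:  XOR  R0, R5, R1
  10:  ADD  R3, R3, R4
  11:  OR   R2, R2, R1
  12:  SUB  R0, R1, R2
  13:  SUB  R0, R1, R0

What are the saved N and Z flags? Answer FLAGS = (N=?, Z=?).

FLAGS = (N=1, Z=0)

after  0: R0=0x0e R1=0xf4 R2=0x60 R3=0x68 R4=0xab R5=0xb5  N=0 Z=0
after  1: R0=0x60 R1=0xf4 R2=0x60 R3=0x68 R4=0xab R5=0xb5  N=0 Z=0
after  2: R0=0x60 R1=0xf5 R2=0x60 R3=0x68 R4=0xab R5=0xb5  N=1 Z=0
after  3: R0=0x08 R1=0xf5 R2=0x60 R3=0x68 R4=0xab R5=0xb5  N=0 Z=0
after  4: R0=0x08 R1=0xa1 R2=0x60 R3=0x68 R4=0xab R5=0xb5  N=1 Z=0
-- IRQ taken; context saved, return-PC = 5 --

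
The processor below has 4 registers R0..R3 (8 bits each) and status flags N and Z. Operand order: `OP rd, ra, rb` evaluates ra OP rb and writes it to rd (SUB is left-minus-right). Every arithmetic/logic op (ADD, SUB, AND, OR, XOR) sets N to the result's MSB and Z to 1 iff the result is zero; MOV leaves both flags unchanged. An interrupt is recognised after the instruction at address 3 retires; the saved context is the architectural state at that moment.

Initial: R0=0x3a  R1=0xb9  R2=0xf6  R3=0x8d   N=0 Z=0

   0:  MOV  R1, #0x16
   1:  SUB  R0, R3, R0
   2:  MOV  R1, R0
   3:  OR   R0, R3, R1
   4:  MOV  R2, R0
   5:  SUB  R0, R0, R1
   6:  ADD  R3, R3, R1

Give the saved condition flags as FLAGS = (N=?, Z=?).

FLAGS = (N=1, Z=0)

after  0: R0=0x3a R1=0x16 R2=0xf6 R3=0x8d  N=0 Z=0
after  1: R0=0x53 R1=0x16 R2=0xf6 R3=0x8d  N=0 Z=0
after  2: R0=0x53 R1=0x53 R2=0xf6 R3=0x8d  N=0 Z=0
after  3: R0=0xdf R1=0x53 R2=0xf6 R3=0x8d  N=1 Z=0
-- IRQ taken; context saved, return-PC = 4 --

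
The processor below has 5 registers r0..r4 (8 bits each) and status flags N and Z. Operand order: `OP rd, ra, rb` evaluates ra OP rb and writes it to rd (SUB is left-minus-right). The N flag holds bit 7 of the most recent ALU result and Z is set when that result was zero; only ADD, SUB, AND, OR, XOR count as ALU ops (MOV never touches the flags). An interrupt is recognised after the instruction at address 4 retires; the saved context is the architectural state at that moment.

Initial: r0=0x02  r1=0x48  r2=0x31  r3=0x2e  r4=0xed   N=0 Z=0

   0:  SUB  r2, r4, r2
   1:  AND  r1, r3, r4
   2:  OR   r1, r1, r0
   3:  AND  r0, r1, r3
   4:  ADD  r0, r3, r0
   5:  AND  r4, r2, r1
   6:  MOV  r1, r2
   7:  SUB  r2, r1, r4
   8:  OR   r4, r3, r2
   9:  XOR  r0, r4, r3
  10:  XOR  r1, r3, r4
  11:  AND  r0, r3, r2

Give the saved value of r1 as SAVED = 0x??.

after  0: r0=0x02 r1=0x48 r2=0xbc r3=0x2e r4=0xed  N=1 Z=0
after  1: r0=0x02 r1=0x2c r2=0xbc r3=0x2e r4=0xed  N=0 Z=0
after  2: r0=0x02 r1=0x2e r2=0xbc r3=0x2e r4=0xed  N=0 Z=0
after  3: r0=0x2e r1=0x2e r2=0xbc r3=0x2e r4=0xed  N=0 Z=0
after  4: r0=0x5c r1=0x2e r2=0xbc r3=0x2e r4=0xed  N=0 Z=0
-- IRQ taken; context saved, return-PC = 5 --

SAVED = 0x2e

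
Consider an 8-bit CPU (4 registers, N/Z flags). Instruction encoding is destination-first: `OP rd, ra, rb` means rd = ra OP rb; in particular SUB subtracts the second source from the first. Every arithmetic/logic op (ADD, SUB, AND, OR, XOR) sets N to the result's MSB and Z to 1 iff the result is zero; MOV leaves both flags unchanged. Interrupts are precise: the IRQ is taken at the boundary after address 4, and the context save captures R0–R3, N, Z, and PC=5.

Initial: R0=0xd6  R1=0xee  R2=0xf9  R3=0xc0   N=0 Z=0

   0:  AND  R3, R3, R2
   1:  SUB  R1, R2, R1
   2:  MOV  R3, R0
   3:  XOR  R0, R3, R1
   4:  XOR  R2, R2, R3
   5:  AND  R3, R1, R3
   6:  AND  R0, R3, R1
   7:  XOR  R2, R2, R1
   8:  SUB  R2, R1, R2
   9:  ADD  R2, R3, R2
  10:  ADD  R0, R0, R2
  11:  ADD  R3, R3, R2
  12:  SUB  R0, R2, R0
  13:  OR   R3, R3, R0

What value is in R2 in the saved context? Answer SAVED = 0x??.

after  0: R0=0xd6 R1=0xee R2=0xf9 R3=0xc0  N=1 Z=0
after  1: R0=0xd6 R1=0x0b R2=0xf9 R3=0xc0  N=0 Z=0
after  2: R0=0xd6 R1=0x0b R2=0xf9 R3=0xd6  N=0 Z=0
after  3: R0=0xdd R1=0x0b R2=0xf9 R3=0xd6  N=1 Z=0
after  4: R0=0xdd R1=0x0b R2=0x2f R3=0xd6  N=0 Z=0
-- IRQ taken; context saved, return-PC = 5 --

SAVED = 0x2f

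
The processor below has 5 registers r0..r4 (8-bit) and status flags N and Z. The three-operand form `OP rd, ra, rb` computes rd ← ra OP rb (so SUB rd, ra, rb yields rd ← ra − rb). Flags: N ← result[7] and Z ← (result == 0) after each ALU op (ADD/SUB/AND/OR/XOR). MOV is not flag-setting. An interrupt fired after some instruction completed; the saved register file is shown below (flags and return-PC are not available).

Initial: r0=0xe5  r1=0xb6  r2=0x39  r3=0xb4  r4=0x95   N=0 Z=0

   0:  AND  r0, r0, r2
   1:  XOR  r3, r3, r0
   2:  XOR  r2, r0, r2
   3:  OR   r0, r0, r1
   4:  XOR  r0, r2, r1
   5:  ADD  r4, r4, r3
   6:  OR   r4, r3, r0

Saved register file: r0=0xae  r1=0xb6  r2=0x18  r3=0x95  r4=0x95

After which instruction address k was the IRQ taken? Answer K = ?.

K = 4

after  0: r0=0x21 r1=0xb6 r2=0x39 r3=0xb4 r4=0x95  N=0 Z=0
after  1: r0=0x21 r1=0xb6 r2=0x39 r3=0x95 r4=0x95  N=1 Z=0
after  2: r0=0x21 r1=0xb6 r2=0x18 r3=0x95 r4=0x95  N=0 Z=0
after  3: r0=0xb7 r1=0xb6 r2=0x18 r3=0x95 r4=0x95  N=1 Z=0
after  4: r0=0xae r1=0xb6 r2=0x18 r3=0x95 r4=0x95  N=1 Z=0
-- IRQ taken; context saved, return-PC = 5 --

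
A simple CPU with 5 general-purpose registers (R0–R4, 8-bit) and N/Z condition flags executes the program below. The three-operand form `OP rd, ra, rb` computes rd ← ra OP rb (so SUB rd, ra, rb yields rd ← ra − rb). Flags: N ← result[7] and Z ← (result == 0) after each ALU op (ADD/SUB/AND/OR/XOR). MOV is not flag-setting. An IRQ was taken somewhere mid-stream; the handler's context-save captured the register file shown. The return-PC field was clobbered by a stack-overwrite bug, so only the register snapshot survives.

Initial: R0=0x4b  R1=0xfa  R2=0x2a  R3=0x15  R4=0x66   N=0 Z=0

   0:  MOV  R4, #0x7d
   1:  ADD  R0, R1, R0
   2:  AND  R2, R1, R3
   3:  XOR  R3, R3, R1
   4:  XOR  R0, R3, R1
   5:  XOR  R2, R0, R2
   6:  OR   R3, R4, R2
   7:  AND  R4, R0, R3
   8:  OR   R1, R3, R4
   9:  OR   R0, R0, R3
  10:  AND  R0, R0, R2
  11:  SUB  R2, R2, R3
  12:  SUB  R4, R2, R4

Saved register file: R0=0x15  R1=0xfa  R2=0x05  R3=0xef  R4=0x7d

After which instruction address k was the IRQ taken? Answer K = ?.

K = 5

after  0: R0=0x4b R1=0xfa R2=0x2a R3=0x15 R4=0x7d  N=0 Z=0
after  1: R0=0x45 R1=0xfa R2=0x2a R3=0x15 R4=0x7d  N=0 Z=0
after  2: R0=0x45 R1=0xfa R2=0x10 R3=0x15 R4=0x7d  N=0 Z=0
after  3: R0=0x45 R1=0xfa R2=0x10 R3=0xef R4=0x7d  N=1 Z=0
after  4: R0=0x15 R1=0xfa R2=0x10 R3=0xef R4=0x7d  N=0 Z=0
after  5: R0=0x15 R1=0xfa R2=0x05 R3=0xef R4=0x7d  N=0 Z=0
-- IRQ taken; context saved, return-PC = 6 --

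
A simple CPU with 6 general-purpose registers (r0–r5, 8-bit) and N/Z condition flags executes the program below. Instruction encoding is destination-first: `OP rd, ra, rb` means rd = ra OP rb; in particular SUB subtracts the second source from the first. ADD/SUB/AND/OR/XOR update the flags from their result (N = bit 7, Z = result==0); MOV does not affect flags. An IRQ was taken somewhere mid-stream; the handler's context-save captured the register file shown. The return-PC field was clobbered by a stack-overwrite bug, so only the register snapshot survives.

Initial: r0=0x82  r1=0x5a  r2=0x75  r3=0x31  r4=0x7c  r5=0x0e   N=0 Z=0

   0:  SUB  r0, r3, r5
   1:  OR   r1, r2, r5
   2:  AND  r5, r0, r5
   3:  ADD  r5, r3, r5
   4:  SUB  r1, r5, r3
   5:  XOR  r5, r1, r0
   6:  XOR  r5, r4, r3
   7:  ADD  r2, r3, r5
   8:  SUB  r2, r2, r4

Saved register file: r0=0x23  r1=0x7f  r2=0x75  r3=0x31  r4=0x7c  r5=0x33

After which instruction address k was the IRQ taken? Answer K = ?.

K = 3

after  0: r0=0x23 r1=0x5a r2=0x75 r3=0x31 r4=0x7c r5=0x0e  N=0 Z=0
after  1: r0=0x23 r1=0x7f r2=0x75 r3=0x31 r4=0x7c r5=0x0e  N=0 Z=0
after  2: r0=0x23 r1=0x7f r2=0x75 r3=0x31 r4=0x7c r5=0x02  N=0 Z=0
after  3: r0=0x23 r1=0x7f r2=0x75 r3=0x31 r4=0x7c r5=0x33  N=0 Z=0
-- IRQ taken; context saved, return-PC = 4 --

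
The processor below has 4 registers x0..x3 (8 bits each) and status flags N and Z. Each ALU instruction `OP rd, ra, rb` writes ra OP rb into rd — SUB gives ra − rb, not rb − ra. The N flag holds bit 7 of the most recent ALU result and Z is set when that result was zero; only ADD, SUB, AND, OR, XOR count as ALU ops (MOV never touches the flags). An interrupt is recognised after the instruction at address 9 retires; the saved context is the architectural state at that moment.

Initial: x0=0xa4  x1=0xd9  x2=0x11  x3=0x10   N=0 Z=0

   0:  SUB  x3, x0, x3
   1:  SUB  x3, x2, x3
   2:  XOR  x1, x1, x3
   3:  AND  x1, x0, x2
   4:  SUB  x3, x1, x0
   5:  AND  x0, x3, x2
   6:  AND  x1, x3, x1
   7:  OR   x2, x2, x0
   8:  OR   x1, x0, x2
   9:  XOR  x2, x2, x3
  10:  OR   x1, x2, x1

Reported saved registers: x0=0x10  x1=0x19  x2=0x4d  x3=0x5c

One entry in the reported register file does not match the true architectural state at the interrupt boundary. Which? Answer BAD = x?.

BAD = x1

after  0: x0=0xa4 x1=0xd9 x2=0x11 x3=0x94  N=1 Z=0
after  1: x0=0xa4 x1=0xd9 x2=0x11 x3=0x7d  N=0 Z=0
after  2: x0=0xa4 x1=0xa4 x2=0x11 x3=0x7d  N=1 Z=0
after  3: x0=0xa4 x1=0x00 x2=0x11 x3=0x7d  N=0 Z=1
after  4: x0=0xa4 x1=0x00 x2=0x11 x3=0x5c  N=0 Z=0
after  5: x0=0x10 x1=0x00 x2=0x11 x3=0x5c  N=0 Z=0
after  6: x0=0x10 x1=0x00 x2=0x11 x3=0x5c  N=0 Z=1
after  7: x0=0x10 x1=0x00 x2=0x11 x3=0x5c  N=0 Z=0
after  8: x0=0x10 x1=0x11 x2=0x11 x3=0x5c  N=0 Z=0
after  9: x0=0x10 x1=0x11 x2=0x4d x3=0x5c  N=0 Z=0
-- IRQ taken; context saved, return-PC = 10 --
mismatch: x1: reported 0x19 vs actual 0x11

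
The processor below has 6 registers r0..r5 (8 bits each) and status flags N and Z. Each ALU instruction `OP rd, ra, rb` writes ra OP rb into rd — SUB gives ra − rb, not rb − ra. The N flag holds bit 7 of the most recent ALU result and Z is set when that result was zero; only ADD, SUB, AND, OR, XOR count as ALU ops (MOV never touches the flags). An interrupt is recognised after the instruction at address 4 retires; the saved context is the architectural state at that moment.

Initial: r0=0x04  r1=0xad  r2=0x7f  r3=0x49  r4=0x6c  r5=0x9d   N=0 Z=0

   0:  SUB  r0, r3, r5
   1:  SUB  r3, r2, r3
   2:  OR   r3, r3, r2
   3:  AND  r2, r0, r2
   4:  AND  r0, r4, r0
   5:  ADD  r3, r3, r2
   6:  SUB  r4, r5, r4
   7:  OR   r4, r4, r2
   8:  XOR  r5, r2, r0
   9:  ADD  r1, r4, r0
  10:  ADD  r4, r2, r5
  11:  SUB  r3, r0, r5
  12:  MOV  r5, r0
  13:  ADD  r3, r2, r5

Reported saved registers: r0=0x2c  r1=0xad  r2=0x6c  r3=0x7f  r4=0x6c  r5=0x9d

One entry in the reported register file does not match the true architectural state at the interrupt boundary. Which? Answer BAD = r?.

BAD = r2

after  0: r0=0xac r1=0xad r2=0x7f r3=0x49 r4=0x6c r5=0x9d  N=1 Z=0
after  1: r0=0xac r1=0xad r2=0x7f r3=0x36 r4=0x6c r5=0x9d  N=0 Z=0
after  2: r0=0xac r1=0xad r2=0x7f r3=0x7f r4=0x6c r5=0x9d  N=0 Z=0
after  3: r0=0xac r1=0xad r2=0x2c r3=0x7f r4=0x6c r5=0x9d  N=0 Z=0
after  4: r0=0x2c r1=0xad r2=0x2c r3=0x7f r4=0x6c r5=0x9d  N=0 Z=0
-- IRQ taken; context saved, return-PC = 5 --
mismatch: r2: reported 0x6c vs actual 0x2c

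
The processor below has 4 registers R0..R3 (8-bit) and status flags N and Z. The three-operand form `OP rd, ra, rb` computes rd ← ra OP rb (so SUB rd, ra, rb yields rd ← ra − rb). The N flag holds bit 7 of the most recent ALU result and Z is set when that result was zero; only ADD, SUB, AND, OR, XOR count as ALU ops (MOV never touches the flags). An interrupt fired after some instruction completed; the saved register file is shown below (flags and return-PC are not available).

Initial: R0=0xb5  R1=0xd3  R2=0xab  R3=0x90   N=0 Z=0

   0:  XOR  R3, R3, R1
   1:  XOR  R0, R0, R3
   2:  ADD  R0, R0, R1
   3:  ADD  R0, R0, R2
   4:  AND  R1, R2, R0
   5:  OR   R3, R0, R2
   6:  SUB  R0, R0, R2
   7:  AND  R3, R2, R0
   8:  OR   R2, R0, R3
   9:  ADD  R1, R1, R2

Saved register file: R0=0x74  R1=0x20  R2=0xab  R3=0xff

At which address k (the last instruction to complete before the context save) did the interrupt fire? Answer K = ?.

K = 5

after  0: R0=0xb5 R1=0xd3 R2=0xab R3=0x43  N=0 Z=0
after  1: R0=0xf6 R1=0xd3 R2=0xab R3=0x43  N=1 Z=0
after  2: R0=0xc9 R1=0xd3 R2=0xab R3=0x43  N=1 Z=0
after  3: R0=0x74 R1=0xd3 R2=0xab R3=0x43  N=0 Z=0
after  4: R0=0x74 R1=0x20 R2=0xab R3=0x43  N=0 Z=0
after  5: R0=0x74 R1=0x20 R2=0xab R3=0xff  N=1 Z=0
-- IRQ taken; context saved, return-PC = 6 --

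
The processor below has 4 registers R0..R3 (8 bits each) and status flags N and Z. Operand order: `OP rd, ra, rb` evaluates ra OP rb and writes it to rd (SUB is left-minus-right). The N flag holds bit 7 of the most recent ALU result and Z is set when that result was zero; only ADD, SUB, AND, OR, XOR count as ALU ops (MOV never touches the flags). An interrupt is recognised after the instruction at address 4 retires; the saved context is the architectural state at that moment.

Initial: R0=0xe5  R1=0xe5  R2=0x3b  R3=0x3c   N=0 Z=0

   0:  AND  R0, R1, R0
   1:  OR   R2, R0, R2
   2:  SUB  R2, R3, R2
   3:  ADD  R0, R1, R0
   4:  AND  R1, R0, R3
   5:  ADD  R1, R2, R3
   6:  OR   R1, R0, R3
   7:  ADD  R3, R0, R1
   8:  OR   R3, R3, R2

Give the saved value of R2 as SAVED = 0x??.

SAVED = 0x3d

after  0: R0=0xe5 R1=0xe5 R2=0x3b R3=0x3c  N=1 Z=0
after  1: R0=0xe5 R1=0xe5 R2=0xff R3=0x3c  N=1 Z=0
after  2: R0=0xe5 R1=0xe5 R2=0x3d R3=0x3c  N=0 Z=0
after  3: R0=0xca R1=0xe5 R2=0x3d R3=0x3c  N=1 Z=0
after  4: R0=0xca R1=0x08 R2=0x3d R3=0x3c  N=0 Z=0
-- IRQ taken; context saved, return-PC = 5 --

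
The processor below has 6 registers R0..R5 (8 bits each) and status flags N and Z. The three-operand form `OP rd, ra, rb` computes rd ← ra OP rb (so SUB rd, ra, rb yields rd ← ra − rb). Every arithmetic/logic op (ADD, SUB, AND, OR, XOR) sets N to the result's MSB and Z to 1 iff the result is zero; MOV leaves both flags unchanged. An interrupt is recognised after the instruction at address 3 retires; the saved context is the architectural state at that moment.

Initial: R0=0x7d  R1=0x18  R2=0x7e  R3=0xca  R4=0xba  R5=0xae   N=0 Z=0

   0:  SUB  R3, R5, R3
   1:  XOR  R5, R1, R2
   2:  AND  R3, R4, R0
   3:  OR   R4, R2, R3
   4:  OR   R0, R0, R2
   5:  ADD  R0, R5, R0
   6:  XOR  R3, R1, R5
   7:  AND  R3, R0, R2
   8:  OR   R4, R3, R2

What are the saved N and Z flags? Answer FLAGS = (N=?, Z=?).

after  0: R0=0x7d R1=0x18 R2=0x7e R3=0xe4 R4=0xba R5=0xae  N=1 Z=0
after  1: R0=0x7d R1=0x18 R2=0x7e R3=0xe4 R4=0xba R5=0x66  N=0 Z=0
after  2: R0=0x7d R1=0x18 R2=0x7e R3=0x38 R4=0xba R5=0x66  N=0 Z=0
after  3: R0=0x7d R1=0x18 R2=0x7e R3=0x38 R4=0x7e R5=0x66  N=0 Z=0
-- IRQ taken; context saved, return-PC = 4 --

FLAGS = (N=0, Z=0)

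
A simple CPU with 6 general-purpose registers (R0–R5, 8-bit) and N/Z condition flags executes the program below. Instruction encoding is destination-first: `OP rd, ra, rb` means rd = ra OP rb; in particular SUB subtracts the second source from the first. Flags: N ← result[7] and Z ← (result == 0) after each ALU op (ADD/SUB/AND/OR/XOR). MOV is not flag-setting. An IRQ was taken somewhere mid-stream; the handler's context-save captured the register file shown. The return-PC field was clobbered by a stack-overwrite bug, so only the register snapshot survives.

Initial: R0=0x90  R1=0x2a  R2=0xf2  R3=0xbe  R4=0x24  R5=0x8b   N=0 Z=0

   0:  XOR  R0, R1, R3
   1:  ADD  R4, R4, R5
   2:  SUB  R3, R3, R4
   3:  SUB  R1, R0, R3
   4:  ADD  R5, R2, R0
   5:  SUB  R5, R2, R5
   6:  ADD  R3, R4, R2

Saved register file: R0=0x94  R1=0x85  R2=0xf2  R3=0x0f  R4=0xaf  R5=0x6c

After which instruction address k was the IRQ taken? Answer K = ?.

after  0: R0=0x94 R1=0x2a R2=0xf2 R3=0xbe R4=0x24 R5=0x8b  N=1 Z=0
after  1: R0=0x94 R1=0x2a R2=0xf2 R3=0xbe R4=0xaf R5=0x8b  N=1 Z=0
after  2: R0=0x94 R1=0x2a R2=0xf2 R3=0x0f R4=0xaf R5=0x8b  N=0 Z=0
after  3: R0=0x94 R1=0x85 R2=0xf2 R3=0x0f R4=0xaf R5=0x8b  N=1 Z=0
after  4: R0=0x94 R1=0x85 R2=0xf2 R3=0x0f R4=0xaf R5=0x86  N=1 Z=0
after  5: R0=0x94 R1=0x85 R2=0xf2 R3=0x0f R4=0xaf R5=0x6c  N=0 Z=0
-- IRQ taken; context saved, return-PC = 6 --

K = 5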